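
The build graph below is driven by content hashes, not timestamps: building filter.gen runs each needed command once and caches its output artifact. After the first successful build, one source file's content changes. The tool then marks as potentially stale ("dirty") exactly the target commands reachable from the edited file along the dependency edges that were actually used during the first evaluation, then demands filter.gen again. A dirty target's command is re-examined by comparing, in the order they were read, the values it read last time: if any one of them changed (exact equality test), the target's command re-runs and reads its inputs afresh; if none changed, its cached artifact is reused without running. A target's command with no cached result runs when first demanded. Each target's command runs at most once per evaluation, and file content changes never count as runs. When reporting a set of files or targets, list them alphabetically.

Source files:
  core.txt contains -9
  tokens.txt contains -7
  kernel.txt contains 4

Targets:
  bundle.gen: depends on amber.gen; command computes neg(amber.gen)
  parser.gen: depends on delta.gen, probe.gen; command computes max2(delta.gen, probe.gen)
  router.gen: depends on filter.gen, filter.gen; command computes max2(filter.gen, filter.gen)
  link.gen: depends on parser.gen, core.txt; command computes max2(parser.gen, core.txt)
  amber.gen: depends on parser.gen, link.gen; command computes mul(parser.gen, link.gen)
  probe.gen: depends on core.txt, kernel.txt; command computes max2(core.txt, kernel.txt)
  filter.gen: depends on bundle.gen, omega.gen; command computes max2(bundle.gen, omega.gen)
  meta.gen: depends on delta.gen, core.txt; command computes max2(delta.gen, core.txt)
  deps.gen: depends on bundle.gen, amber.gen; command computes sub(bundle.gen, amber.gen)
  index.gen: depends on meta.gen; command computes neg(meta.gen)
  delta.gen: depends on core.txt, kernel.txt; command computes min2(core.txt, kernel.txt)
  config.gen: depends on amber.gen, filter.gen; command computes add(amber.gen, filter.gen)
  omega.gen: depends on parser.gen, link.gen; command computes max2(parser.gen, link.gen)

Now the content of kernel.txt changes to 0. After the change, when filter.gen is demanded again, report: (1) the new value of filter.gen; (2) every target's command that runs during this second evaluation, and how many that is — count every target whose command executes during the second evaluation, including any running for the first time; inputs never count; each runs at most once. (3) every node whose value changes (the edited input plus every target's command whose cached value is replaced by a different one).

filter.gen now evaluates to 0.
Run set: amber.gen, bundle.gen, delta.gen, filter.gen, link.gen, omega.gen, parser.gen, probe.gen (8 run).
Changed values: amber.gen, bundle.gen, filter.gen, kernel.txt, link.gen, omega.gen, parser.gen, probe.gen.

Initial pass — values computed on the first demand:
  delta.gen = min2(-9, 4) = -9
  probe.gen = max2(-9, 4) = 4
  parser.gen = max2(-9, 4) = 4
  link.gen = max2(4, -9) = 4
  amber.gen = mul(4, 4) = 16
  bundle.gen = neg(16) = -16
  omega.gen = max2(4, 4) = 4
  filter.gen = max2(-16, 4) = 4

Second demand — change propagation:
  delta.gen: re-runs because kernel.txt 4->0; new result -9 (unchanged).
  probe.gen: re-runs because kernel.txt 4->0; new result 0.
  parser.gen: re-runs because probe.gen 4->0; new result 0.
  link.gen: re-runs because parser.gen 4->0; new result 0.
  amber.gen: re-runs because parser.gen 4->0; link.gen 4->0; new result 0.
  bundle.gen: re-runs because amber.gen 16->0; new result 0.
  omega.gen: re-runs because parser.gen 4->0; link.gen 4->0; new result 0.
  filter.gen: re-runs because bundle.gen -16->0; omega.gen 4->0; new result 0.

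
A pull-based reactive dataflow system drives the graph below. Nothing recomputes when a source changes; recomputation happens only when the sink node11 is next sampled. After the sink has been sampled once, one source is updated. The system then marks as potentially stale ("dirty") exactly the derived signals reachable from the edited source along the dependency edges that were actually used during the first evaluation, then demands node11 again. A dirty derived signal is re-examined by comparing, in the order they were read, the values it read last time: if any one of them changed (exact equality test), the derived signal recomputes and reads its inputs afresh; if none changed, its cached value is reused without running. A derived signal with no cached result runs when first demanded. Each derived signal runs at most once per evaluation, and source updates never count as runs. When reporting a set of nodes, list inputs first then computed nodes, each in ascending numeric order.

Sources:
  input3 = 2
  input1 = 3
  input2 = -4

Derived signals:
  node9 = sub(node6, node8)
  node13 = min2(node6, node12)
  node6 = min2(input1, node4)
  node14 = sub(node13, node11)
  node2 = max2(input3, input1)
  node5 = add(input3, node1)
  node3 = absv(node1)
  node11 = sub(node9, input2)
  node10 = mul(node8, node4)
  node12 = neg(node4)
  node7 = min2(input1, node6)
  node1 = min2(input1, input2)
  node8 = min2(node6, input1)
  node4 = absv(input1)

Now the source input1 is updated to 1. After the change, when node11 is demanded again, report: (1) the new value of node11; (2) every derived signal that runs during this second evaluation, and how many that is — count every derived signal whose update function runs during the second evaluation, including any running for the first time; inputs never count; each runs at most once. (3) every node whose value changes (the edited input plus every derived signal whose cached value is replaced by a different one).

First evaluation (everything demanded from the output):
  node4 = absv(3) = 3
  node6 = min2(3, 3) = 3
  node8 = min2(3, 3) = 3
  node9 = sub(3, 3) = 0
  node11 = sub(0, -4) = 4

Propagation after the edit:
  node4: runs — input1 3->1; result 1.
  node6: runs — input1 3->1; node4 3->1; result 1.
  node8: runs — node6 3->1; input1 3->1; result 1.
  node9: runs — node6 3->1; node8 3->1; result 0 (same value as before).
  node11: checked — values it read are unchanged (node9 unchanged, input2 unchanged); reused cached 4 without running.

Key observation: the change is absorbed at node9 — it re-runs but produces the same value, and the output's value is unchanged.

New value of node11: 4.
Derived signals that run: node4, node6, node8, node9 — 4 in total.
Values that change: input1, node4, node6, node8.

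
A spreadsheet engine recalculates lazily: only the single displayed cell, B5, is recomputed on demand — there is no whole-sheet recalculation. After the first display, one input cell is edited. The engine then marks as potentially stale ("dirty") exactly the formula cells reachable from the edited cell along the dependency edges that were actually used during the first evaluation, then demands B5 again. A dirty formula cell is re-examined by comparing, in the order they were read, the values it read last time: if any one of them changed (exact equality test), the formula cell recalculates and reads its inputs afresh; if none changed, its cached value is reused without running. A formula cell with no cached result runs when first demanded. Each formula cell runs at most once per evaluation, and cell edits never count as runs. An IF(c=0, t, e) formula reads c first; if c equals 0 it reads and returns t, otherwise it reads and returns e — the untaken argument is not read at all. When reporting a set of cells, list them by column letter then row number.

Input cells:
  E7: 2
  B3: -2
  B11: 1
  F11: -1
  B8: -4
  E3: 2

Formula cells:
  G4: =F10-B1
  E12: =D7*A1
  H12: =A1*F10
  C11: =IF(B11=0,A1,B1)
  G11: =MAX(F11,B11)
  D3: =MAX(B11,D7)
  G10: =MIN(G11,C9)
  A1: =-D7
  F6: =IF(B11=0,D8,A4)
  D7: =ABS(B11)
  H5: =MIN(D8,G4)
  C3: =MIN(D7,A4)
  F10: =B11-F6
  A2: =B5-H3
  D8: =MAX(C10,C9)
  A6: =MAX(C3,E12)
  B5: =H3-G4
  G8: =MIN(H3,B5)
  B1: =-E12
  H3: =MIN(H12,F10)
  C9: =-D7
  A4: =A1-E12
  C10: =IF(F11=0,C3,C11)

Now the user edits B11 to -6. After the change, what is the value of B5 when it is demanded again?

New value of B5: 36.

First evaluation (everything demanded from the output):
  D7 = ABS(1) = 1
  A1 = -(1) = -1
  E12 = 1 * -1 = -1
  A4 = -1 - -1 = 0
  B1 = -(-1) = 1
  F6 = IF(B11=0: B11=1 -> else branch A4) = 0
  F10 = 1 - 0 = 1
  G4 = 1 - 1 = 0
  H12 = -1 * 1 = -1
  H3 = MIN(-1, 1) = -1
  B5 = -1 - 0 = -1

Propagation after the edit:
  D7: runs — B11 1->-6; result 6.
  A1: runs — D7 1->6; result -6.
  E12: runs — D7 1->6; A1 -1->-6; result -36.
  A4: runs — A1 -1->-6; E12 -1->-36; result 30.
  B1: runs — E12 -1->-36; result 36.
  F6: runs — B11 1->-6; A4 0->30; result 30.
  F10: runs — B11 1->-6; F6 0->30; result -36.
  G4: runs — F10 1->-36; B1 1->36; result -72.
  H12: runs — A1 -1->-6; F10 1->-36; result 216.
  H3: runs — H12 -1->216; F10 1->-36; result -36.
  B5: runs — H3 -1->-36; G4 0->-72; result 36.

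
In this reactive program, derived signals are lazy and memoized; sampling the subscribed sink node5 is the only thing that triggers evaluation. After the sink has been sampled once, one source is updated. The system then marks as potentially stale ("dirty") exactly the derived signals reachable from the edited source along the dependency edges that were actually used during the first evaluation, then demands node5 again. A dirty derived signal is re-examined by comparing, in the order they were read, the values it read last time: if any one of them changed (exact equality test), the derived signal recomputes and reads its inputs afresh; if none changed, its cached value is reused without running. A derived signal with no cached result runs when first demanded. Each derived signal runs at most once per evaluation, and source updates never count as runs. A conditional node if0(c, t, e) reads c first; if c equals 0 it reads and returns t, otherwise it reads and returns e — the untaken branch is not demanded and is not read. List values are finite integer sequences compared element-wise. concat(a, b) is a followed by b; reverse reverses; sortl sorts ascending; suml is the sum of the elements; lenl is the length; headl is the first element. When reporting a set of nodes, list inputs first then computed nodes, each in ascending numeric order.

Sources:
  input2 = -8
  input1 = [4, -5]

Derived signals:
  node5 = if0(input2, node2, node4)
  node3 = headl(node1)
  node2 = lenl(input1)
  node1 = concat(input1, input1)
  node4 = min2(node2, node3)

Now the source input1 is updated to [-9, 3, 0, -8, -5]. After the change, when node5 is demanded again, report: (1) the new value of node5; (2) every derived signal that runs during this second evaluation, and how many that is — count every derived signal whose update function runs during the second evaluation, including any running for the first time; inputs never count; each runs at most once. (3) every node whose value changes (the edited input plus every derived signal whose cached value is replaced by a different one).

Demanding node5 again yields -9.
5 derived signals run: node1, node2, node3, node4, node5.
The nodes whose values change: input1, node1, node2, node3, node4, node5.

First demand of the output computes:
  node1 = concat([4, -5], [4, -5]) = [4, -5, 4, -5]
  node2 = lenl([4, -5]) = 2
  node3 = headl([4, -5, 4, -5]) = 4
  node4 = min2(2, 4) = 2
  node5 = if0(input2=-8 -> else branch node4) = 2

After the edit, cleaning proceeds:
  node1: a read changed (input1 [4, -5]->[-9, 3, 0, -8, -5]; input1 [4, -5]->[-9, 3, 0, -8, -5]) — executes, giving [-9, 3, 0, -8, -5, -9, 3, 0, -8, -5].
  node2: a read changed (input1 [4, -5]->[-9, 3, 0, -8, -5]) — executes, giving 5.
  node3: a read changed (node1 [4, -5, 4, -5]->[-9, 3, 0, -8, -5, -9, 3, 0, -8, -5]) — executes, giving -9.
  node4: a read changed (node2 2->5; node3 4->-9) — executes, giving -9.
  node5: a read changed (node4 2->-9) — executes, giving -9.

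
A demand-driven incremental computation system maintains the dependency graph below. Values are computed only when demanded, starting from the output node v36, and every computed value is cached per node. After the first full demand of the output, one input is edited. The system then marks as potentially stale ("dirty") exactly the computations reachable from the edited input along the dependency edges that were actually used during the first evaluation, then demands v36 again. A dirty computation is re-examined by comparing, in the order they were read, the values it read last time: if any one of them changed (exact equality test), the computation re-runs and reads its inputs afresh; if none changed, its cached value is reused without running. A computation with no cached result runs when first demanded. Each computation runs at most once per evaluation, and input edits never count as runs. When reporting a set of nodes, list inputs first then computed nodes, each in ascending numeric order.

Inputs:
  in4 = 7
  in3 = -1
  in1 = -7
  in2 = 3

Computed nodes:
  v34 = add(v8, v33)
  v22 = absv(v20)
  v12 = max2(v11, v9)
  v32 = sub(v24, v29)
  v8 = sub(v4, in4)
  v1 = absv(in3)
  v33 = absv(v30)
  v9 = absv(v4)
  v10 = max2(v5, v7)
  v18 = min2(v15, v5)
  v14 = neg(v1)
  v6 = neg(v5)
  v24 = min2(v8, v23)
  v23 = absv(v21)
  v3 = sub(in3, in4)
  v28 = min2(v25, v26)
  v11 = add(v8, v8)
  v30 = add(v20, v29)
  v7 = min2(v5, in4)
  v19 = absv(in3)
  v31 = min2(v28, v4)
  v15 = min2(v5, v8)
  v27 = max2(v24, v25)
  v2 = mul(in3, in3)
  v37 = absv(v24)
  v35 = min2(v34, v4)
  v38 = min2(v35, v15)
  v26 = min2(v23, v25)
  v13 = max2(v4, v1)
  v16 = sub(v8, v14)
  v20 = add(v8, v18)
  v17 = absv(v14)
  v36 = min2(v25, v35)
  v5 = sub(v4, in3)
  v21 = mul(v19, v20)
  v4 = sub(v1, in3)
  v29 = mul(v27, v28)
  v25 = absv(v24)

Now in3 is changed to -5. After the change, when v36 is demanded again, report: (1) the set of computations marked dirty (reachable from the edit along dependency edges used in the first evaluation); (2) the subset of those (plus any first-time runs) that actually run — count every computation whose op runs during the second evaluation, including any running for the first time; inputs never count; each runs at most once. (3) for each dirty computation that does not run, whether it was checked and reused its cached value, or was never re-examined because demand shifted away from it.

Marked dirty: v1, v4, v5, v8, v15, v18, v19, v20, v21, v23, v24, v25, v26, v27, v28, v29, v30, v33, v34, v35, v36.
Computations that run: v1, v4, v5, v8, v15, v18, v19, v20, v21, v23, v24, v25, v26, v27, v28, v29, v30, v34, v35, v36 — 20 in total.
Checked but reused from cache: v33.
Key observation: the cutoff stops propagation at v33 — its inputs' values are unchanged, so it reuses its cache.

First evaluation (everything demanded from the output):
  v1 = absv(-1) = 1
  v4 = sub(1, -1) = 2
  v5 = sub(2, -1) = 3
  v8 = sub(2, 7) = -5
  v15 = min2(3, -5) = -5
  v18 = min2(-5, 3) = -5
  v19 = absv(-1) = 1
  v20 = add(-5, -5) = -10
  v21 = mul(1, -10) = -10
  v23 = absv(-10) = 10
  v24 = min2(-5, 10) = -5
  v25 = absv(-5) = 5
  v26 = min2(10, 5) = 5
  v27 = max2(-5, 5) = 5
  v28 = min2(5, 5) = 5
  v29 = mul(5, 5) = 25
  v30 = add(-10, 25) = 15
  v33 = absv(15) = 15
  v34 = add(-5, 15) = 10
  v35 = min2(10, 2) = 2
  v36 = min2(5, 2) = 2

Propagation after the edit:
  v1: runs — in3 -1->-5; result 5.
  v4: runs — v1 1->5; in3 -1->-5; result 10.
  v5: runs — v4 2->10; in3 -1->-5; result 15.
  v8: runs — v4 2->10; result 3.
  v15: runs — v5 3->15; v8 -5->3; result 3.
  v18: runs — v15 -5->3; v5 3->15; result 3.
  v19: runs — in3 -1->-5; result 5.
  v20: runs — v8 -5->3; v18 -5->3; result 6.
  v21: runs — v19 1->5; v20 -10->6; result 30.
  v23: runs — v21 -10->30; result 30.
  v24: runs — v8 -5->3; v23 10->30; result 3.
  v25: runs — v24 -5->3; result 3.
  v26: runs — v23 10->30; v25 5->3; result 3.
  v27: runs — v24 -5->3; v25 5->3; result 3.
  v28: runs — v25 5->3; v26 5->3; result 3.
  v29: runs — v27 5->3; v28 5->3; result 9.
  v30: runs — v20 -10->6; v29 25->9; result 15 (same value as before).
  v33: checked — values it read are unchanged (v30 unchanged); reused cached 15 without running.
  v34: runs — v8 -5->3; result 18.
  v35: runs — v34 10->18; v4 2->10; result 10.
  v36: runs — v25 5->3; v35 2->10; result 3.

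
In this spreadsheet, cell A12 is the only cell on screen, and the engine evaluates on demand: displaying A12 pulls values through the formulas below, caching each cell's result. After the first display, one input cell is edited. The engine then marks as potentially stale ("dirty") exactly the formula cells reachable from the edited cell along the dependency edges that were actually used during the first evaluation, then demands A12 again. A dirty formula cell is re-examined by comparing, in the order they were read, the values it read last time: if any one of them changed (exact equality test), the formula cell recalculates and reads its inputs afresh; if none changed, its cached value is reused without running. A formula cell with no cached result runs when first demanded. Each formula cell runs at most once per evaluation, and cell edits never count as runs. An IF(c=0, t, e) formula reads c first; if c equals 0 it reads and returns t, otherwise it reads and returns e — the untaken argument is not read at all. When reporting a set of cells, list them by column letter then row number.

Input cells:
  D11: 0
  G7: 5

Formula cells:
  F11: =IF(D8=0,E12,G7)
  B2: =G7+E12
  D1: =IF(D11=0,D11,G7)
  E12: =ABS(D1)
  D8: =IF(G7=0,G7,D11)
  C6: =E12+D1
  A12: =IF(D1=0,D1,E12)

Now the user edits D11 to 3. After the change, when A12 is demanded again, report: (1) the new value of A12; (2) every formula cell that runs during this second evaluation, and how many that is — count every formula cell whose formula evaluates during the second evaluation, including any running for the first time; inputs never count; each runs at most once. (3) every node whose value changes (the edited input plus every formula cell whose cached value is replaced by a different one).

A12 now evaluates to 5.
Run set: A12, D1, E12 (3 run).
Changed values: A12, D1, D11.
The important point: the flipped condition pulls in fresh nodes; E12 runs for the first time.

Initial pass — values computed on the first demand:
  D1 = IF(D11=0: D11=0 -> then branch D11) = 0
  A12 = IF(D1=0: D1=0 -> then branch D1) = 0

Second demand — change propagation:
  D1: re-runs because D11 0->3; D11 0->3; new result 5.
  E12: newly demanded (no cache) — executes and yields 5.
  A12: re-runs because D1 0->5; D1 0->5; new result 5.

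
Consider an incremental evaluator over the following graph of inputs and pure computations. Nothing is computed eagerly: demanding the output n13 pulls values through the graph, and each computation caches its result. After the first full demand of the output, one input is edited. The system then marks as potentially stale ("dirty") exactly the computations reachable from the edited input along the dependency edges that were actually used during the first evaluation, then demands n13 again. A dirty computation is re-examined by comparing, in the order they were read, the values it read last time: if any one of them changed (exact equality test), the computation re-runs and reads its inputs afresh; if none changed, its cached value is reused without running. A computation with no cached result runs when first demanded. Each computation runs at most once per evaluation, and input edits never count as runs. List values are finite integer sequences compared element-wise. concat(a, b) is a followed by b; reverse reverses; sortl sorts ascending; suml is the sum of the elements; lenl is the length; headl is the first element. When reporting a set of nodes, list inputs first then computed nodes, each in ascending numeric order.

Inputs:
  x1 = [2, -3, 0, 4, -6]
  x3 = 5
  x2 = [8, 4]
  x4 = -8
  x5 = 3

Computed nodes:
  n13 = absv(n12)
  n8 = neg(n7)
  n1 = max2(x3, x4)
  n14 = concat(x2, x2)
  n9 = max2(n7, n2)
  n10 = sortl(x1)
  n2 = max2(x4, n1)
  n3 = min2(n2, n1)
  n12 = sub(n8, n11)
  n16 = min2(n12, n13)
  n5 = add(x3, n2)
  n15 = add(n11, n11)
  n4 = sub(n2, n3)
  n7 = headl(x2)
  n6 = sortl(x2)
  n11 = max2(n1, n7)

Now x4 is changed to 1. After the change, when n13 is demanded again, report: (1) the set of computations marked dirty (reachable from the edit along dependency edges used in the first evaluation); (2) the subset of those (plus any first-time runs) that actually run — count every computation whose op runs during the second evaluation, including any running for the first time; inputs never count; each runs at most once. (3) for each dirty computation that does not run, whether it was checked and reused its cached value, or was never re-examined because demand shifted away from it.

Initial pass — values computed on the first demand:
  n1 = max2(5, -8) = 5
  n7 = headl([8, 4]) = 8
  n8 = neg(8) = -8
  n11 = max2(5, 8) = 8
  n12 = sub(-8, 8) = -16
  n13 = absv(-16) = 16

Second demand — change propagation:
  n1: re-runs because x4 -8->1; new result 5 (unchanged).
  n11: re-examined; everything it read last time is the same (n1 unchanged, n7 unchanged) — cache 8 kept, no run.
  n12: re-examined; everything it read last time is the same (n8 unchanged, n11 unchanged) — cache -16 kept, no run.
  n13: re-examined; everything it read last time is the same (n12 unchanged) — cache 16 kept, no run.

The important point: n1 recomputes to an identical value, and the output ends up unchanged.

Dirty set: n1, n11, n12, n13.
Run set: n1 (1 run).
Re-examined without running (cache reused): n11, n12, n13.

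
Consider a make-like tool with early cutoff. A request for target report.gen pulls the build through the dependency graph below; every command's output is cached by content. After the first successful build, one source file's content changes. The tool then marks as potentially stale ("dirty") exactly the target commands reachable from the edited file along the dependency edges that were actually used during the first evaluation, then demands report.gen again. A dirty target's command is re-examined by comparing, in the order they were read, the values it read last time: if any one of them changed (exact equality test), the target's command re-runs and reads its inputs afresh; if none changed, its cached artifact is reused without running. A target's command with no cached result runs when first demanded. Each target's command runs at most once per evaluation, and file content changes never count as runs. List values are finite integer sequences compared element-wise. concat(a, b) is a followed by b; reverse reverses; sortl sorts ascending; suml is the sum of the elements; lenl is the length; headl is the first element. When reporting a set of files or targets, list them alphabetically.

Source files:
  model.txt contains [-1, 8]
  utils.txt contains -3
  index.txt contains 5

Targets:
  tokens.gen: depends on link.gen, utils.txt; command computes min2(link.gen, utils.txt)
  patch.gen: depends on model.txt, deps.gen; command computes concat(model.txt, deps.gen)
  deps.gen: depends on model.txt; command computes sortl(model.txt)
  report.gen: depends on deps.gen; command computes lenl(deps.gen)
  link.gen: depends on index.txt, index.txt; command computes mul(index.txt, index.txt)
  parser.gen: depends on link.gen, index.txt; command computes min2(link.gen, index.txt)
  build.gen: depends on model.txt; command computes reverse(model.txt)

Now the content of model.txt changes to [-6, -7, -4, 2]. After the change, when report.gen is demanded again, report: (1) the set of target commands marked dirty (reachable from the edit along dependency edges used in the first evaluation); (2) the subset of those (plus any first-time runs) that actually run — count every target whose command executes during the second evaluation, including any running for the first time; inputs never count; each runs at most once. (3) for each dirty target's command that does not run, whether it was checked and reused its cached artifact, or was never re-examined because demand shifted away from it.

First demand of the output computes:
  deps.gen = sortl([-1, 8]) = [-1, 8]
  report.gen = lenl([-1, 8]) = 2

After the edit, cleaning proceeds:
  deps.gen: a read changed (model.txt [-1, 8]->[-6, -7, -4, 2]) — executes, giving [-7, -6, -4, 2].
  report.gen: a read changed (deps.gen [-1, 8]->[-7, -6, -4, 2]) — executes, giving 4.

The edit dirties: deps.gen, report.gen.
2 target commands run: deps.gen, report.gen.
No dirty target's command escaped a run.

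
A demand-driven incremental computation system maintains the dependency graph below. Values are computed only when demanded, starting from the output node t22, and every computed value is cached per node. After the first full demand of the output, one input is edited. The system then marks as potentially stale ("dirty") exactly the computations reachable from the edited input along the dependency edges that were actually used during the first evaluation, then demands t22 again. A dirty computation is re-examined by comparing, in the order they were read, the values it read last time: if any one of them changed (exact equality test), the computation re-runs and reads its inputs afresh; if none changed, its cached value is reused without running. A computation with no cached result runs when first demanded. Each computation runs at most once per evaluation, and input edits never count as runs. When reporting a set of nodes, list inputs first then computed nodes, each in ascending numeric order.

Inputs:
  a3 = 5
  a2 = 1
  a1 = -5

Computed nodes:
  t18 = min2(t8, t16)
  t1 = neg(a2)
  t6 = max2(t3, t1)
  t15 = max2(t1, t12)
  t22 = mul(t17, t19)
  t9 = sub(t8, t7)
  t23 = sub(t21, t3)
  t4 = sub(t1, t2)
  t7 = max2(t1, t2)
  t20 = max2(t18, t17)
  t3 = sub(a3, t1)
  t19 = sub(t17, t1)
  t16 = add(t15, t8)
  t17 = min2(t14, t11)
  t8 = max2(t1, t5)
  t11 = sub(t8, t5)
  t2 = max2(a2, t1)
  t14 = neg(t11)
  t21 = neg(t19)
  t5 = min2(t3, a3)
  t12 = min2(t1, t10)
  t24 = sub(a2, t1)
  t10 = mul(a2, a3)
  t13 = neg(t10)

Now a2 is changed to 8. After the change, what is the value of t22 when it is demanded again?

New value of t22: 0.
Key observation: the cutoff stops propagation at t11 — its inputs' values are unchanged, so it reuses its cache.

First evaluation (everything demanded from the output):
  t1 = neg(1) = -1
  t3 = sub(5, -1) = 6
  t5 = min2(6, 5) = 5
  t8 = max2(-1, 5) = 5
  t11 = sub(5, 5) = 0
  t14 = neg(0) = 0
  t17 = min2(0, 0) = 0
  t19 = sub(0, -1) = 1
  t22 = mul(0, 1) = 0

Propagation after the edit:
  t1: runs — a2 1->8; result -8.
  t3: runs — t1 -1->-8; result 13.
  t5: runs — t3 6->13; result 5 (same value as before).
  t8: runs — t1 -1->-8; result 5 (same value as before).
  t11: checked — values it read are unchanged (t8 unchanged, t5 unchanged); reused cached 0 without running.
  t14: checked — values it read are unchanged (t11 unchanged); reused cached 0 without running.
  t17: checked — values it read are unchanged (t14 unchanged, t11 unchanged); reused cached 0 without running.
  t19: runs — t1 -1->-8; result 8.
  t22: runs — t19 1->8; result 0 (same value as before).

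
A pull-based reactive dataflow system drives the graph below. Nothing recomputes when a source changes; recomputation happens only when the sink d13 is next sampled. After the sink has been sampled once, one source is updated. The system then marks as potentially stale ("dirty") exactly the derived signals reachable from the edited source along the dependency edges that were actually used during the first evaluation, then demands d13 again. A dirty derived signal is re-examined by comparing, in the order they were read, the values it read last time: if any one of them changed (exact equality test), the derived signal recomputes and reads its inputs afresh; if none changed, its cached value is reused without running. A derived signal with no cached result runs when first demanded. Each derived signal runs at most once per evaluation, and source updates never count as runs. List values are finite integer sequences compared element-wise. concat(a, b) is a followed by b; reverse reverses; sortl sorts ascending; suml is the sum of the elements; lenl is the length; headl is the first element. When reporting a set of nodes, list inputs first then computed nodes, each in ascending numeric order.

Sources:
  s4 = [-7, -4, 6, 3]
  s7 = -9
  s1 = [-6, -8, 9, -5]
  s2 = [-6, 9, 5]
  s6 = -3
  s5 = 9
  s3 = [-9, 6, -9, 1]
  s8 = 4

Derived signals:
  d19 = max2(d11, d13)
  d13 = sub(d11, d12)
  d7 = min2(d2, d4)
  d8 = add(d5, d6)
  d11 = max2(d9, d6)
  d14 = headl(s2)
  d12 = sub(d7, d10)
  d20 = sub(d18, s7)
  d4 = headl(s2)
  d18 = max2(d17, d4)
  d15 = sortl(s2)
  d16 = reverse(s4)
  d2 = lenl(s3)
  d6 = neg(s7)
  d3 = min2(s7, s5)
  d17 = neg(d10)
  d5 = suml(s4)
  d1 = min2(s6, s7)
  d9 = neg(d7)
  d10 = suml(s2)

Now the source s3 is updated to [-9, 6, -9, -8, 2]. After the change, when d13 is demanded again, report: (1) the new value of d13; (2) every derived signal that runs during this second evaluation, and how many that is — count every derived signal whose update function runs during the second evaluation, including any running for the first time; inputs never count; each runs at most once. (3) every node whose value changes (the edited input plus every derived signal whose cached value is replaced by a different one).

First evaluation (everything demanded from the output):
  d2 = lenl([-9, 6, -9, 1]) = 4
  d4 = headl([-6, 9, 5]) = -6
  d6 = neg(-9) = 9
  d7 = min2(4, -6) = -6
  d9 = neg(-6) = 6
  d10 = suml([-6, 9, 5]) = 8
  d11 = max2(6, 9) = 9
  d12 = sub(-6, 8) = -14
  d13 = sub(9, -14) = 23

Propagation after the edit:
  d2: runs — s3 [-9, 6, -9, 1]->[-9, 6, -9, -8, 2]; result 5.
  d7: runs — d2 4->5; result -6 (same value as before).
  d9: checked — values it read are unchanged (d7 unchanged); reused cached 6 without running.
  d11: checked — values it read are unchanged (d9 unchanged, d6 unchanged); reused cached 9 without running.
  d12: checked — values it read are unchanged (d7 unchanged, d10 unchanged); reused cached -14 without running.
  d13: checked — values it read are unchanged (d11 unchanged, d12 unchanged); reused cached 23 without running.

Key observation: the change is absorbed at d7 — it re-runs but produces the same value, and the output's value is unchanged.

New value of d13: 23.
Derived signals that run: d2, d7 — 2 in total.
Values that change: s3, d2.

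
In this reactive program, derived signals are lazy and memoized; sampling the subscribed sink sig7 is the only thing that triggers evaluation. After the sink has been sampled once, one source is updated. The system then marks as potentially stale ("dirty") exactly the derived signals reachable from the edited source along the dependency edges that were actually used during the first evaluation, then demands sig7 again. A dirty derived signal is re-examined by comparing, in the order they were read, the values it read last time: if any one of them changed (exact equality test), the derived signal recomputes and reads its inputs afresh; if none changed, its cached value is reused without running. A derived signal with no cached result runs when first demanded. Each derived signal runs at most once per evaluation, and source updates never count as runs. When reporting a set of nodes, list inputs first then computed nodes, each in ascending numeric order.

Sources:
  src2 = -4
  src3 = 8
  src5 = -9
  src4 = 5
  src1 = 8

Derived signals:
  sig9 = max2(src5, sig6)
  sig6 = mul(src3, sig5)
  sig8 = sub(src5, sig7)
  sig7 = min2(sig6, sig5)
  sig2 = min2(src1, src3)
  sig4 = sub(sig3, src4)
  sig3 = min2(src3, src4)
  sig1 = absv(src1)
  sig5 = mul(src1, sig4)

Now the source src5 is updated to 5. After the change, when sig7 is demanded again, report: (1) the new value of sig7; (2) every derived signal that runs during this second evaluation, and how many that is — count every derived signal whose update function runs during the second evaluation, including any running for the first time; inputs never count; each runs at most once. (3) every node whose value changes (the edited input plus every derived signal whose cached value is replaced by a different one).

Demanding sig7 again yields 0.
0 derived signals run: none.
The nodes whose values change: src5.
Note the shortcut — src5 feeds only undemanded nodes, so no recomputation happens.

First demand of the output computes:
  sig3 = min2(8, 5) = 5
  sig4 = sub(5, 5) = 0
  sig5 = mul(8, 0) = 0
  sig6 = mul(8, 0) = 0
  sig7 = min2(0, 0) = 0

After the edit, cleaning proceeds:
  src5 only reaches undemanded nodes; the second demand re-runs nothing.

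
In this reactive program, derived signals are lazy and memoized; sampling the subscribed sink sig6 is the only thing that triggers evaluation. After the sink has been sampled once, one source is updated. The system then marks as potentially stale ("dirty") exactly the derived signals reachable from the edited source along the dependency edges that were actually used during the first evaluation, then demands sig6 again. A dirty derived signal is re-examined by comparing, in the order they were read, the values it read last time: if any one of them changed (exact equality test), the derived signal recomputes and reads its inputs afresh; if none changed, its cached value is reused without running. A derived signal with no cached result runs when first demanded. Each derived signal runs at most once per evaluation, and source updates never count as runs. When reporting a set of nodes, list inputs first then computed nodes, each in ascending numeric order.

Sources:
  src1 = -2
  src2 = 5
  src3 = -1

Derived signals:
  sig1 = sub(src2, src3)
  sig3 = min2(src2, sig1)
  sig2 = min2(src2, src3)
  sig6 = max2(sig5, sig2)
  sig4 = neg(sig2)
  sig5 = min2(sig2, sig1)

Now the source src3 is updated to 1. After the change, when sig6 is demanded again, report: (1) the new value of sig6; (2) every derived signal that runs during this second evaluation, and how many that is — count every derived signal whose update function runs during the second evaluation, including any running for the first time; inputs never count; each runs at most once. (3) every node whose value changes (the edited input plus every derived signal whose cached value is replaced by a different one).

First demand of the output computes:
  sig1 = sub(5, -1) = 6
  sig2 = min2(5, -1) = -1
  sig5 = min2(-1, 6) = -1
  sig6 = max2(-1, -1) = -1

After the edit, cleaning proceeds:
  sig1: a read changed (src3 -1->1) — executes, giving 4.
  sig2: a read changed (src3 -1->1) — executes, giving 1.
  sig5: a read changed (sig2 -1->1; sig1 6->4) — executes, giving 1.
  sig6: a read changed (sig5 -1->1; sig2 -1->1) — executes, giving 1.

Demanding sig6 again yields 1.
4 derived signals run: sig1, sig2, sig5, sig6.
The nodes whose values change: src3, sig1, sig2, sig5, sig6.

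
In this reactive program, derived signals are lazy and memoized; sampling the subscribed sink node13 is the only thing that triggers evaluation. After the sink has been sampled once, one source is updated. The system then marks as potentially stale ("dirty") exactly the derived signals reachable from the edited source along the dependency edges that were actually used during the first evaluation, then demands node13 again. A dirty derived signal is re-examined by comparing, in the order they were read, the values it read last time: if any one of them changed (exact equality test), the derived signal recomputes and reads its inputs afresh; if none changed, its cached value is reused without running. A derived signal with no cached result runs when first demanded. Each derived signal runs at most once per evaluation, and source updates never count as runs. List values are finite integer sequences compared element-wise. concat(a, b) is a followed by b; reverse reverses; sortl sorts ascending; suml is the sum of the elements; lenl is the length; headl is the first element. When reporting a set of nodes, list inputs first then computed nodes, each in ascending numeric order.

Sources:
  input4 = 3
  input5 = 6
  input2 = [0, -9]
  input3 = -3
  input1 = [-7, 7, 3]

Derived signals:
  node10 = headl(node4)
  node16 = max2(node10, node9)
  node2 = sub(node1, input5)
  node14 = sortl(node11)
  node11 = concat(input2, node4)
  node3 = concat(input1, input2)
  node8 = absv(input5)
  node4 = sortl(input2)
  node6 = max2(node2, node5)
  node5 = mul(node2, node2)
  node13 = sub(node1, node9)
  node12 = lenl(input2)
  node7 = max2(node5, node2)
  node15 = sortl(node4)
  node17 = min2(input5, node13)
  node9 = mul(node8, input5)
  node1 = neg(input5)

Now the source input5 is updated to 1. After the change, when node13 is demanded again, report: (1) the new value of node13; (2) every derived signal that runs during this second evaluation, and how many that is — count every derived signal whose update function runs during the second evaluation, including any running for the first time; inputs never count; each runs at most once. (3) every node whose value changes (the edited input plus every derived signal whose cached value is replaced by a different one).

Demanding node13 again yields -2.
4 derived signals run: node1, node8, node9, node13.
The nodes whose values change: input5, node1, node8, node9, node13.

First demand of the output computes:
  node1 = neg(6) = -6
  node8 = absv(6) = 6
  node9 = mul(6, 6) = 36
  node13 = sub(-6, 36) = -42

After the edit, cleaning proceeds:
  node1: a read changed (input5 6->1) — executes, giving -1.
  node8: a read changed (input5 6->1) — executes, giving 1.
  node9: a read changed (node8 6->1; input5 6->1) — executes, giving 1.
  node13: a read changed (node1 -6->-1; node9 36->1) — executes, giving -2.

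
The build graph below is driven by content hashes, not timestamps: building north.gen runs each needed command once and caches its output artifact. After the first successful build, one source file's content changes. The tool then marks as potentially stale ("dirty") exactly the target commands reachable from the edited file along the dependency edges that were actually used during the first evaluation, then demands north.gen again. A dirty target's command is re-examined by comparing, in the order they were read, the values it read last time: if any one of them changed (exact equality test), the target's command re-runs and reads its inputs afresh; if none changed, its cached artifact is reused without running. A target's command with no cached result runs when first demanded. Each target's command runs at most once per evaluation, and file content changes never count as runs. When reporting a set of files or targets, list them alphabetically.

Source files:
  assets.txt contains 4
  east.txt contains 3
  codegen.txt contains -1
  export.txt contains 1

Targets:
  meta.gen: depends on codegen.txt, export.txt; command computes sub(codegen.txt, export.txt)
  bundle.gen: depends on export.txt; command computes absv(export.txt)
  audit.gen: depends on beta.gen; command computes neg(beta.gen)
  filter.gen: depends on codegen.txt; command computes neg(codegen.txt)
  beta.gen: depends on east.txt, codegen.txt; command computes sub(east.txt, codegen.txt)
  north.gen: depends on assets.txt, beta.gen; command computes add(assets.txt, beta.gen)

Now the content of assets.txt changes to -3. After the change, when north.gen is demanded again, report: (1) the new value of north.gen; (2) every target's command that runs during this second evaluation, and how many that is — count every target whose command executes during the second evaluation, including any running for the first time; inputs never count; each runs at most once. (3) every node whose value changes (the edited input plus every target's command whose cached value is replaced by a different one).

north.gen now evaluates to 1.
Run set: north.gen (1 run).
Changed values: assets.txt, north.gen.

Initial pass — values computed on the first demand:
  beta.gen = sub(3, -1) = 4
  north.gen = add(4, 4) = 8

Second demand — change propagation:
  north.gen: re-runs because assets.txt 4->-3; new result 1.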